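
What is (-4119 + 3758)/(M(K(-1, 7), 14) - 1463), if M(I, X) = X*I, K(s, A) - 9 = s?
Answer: 361/1351 ≈ 0.26721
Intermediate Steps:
K(s, A) = 9 + s
M(I, X) = I*X
(-4119 + 3758)/(M(K(-1, 7), 14) - 1463) = (-4119 + 3758)/((9 - 1)*14 - 1463) = -361/(8*14 - 1463) = -361/(112 - 1463) = -361/(-1351) = -361*(-1/1351) = 361/1351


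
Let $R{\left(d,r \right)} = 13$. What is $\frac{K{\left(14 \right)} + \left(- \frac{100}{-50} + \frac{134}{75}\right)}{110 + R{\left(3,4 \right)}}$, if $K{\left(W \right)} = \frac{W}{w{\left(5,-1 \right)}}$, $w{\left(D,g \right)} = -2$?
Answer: $- \frac{241}{9225} \approx -0.026125$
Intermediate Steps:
$K{\left(W \right)} = - \frac{W}{2}$ ($K{\left(W \right)} = \frac{W}{-2} = W \left(- \frac{1}{2}\right) = - \frac{W}{2}$)
$\frac{K{\left(14 \right)} + \left(- \frac{100}{-50} + \frac{134}{75}\right)}{110 + R{\left(3,4 \right)}} = \frac{\left(- \frac{1}{2}\right) 14 + \left(- \frac{100}{-50} + \frac{134}{75}\right)}{110 + 13} = \frac{-7 + \left(\left(-100\right) \left(- \frac{1}{50}\right) + 134 \cdot \frac{1}{75}\right)}{123} = \left(-7 + \left(2 + \frac{134}{75}\right)\right) \frac{1}{123} = \left(-7 + \frac{284}{75}\right) \frac{1}{123} = \left(- \frac{241}{75}\right) \frac{1}{123} = - \frac{241}{9225}$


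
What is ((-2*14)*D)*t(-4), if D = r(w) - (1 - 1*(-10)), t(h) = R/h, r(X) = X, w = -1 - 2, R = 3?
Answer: -294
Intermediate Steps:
w = -3
t(h) = 3/h
D = -14 (D = -3 - (1 - 1*(-10)) = -3 - (1 + 10) = -3 - 1*11 = -3 - 11 = -14)
((-2*14)*D)*t(-4) = (-2*14*(-14))*(3/(-4)) = (-28*(-14))*(3*(-1/4)) = 392*(-3/4) = -294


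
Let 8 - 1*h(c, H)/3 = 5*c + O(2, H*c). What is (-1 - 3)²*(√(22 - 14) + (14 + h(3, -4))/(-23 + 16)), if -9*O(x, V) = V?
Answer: 176/7 + 32*√2 ≈ 70.398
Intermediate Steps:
O(x, V) = -V/9
h(c, H) = 24 - 15*c + H*c/3 (h(c, H) = 24 - 3*(5*c - H*c/9) = 24 + (-15*c + H*c/3) = 24 - 15*c + H*c/3)
(-1 - 3)²*(√(22 - 14) + (14 + h(3, -4))/(-23 + 16)) = (-1 - 3)²*(√(22 - 14) + (14 + (24 - 15*3 + (⅓)*(-4)*3))/(-23 + 16)) = (-4)²*(√8 + (14 + (24 - 45 - 4))/(-7)) = 16*(2*√2 + (14 - 25)*(-⅐)) = 16*(2*√2 - 11*(-⅐)) = 16*(2*√2 + 11/7) = 16*(11/7 + 2*√2) = 176/7 + 32*√2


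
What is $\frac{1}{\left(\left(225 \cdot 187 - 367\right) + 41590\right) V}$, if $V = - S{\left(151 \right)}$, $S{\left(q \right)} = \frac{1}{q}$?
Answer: $- \frac{151}{83298} \approx -0.0018128$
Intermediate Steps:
$V = - \frac{1}{151} \approx -0.0066225$
$\frac{1}{\left(\left(225 \cdot 187 - 367\right) + 41590\right) V} = \frac{1}{\left(\left(225 \cdot 187 - 367\right) + 41590\right) \left(- \frac{1}{151}\right)} = \frac{1}{\left(42075 - 367\right) + 41590} \left(-151\right) = \frac{1}{41708 + 41590} \left(-151\right) = \frac{1}{83298} \left(-151\right) = - \frac{151}{83298}$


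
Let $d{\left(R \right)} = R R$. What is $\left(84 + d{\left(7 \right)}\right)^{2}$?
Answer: $17689$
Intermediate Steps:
$d{\left(R \right)} = R^{2}$
$\left(84 + d{\left(7 \right)}\right)^{2} = \left(84 + 7^{2}\right)^{2} = \left(84 + 49\right)^{2} = 133^{2} = 17689$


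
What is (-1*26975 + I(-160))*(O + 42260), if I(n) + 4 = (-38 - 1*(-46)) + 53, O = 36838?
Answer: -2129159964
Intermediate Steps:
I(n) = 57 (I(n) = -4 + ((-38 - 1*(-46)) + 53) = -4 + ((-38 + 46) + 53) = -4 + (8 + 53) = -4 + 61 = 57)
(-1*26975 + I(-160))*(O + 42260) = (-1*26975 + 57)*(36838 + 42260) = (-26975 + 57)*79098 = -26918*79098 = -2129159964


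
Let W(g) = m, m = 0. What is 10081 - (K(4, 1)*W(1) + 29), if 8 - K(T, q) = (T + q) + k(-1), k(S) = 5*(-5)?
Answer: 10052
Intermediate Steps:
k(S) = -25
W(g) = 0
K(T, q) = 33 - T - q (K(T, q) = 8 - ((T + q) - 25) = 8 - (-25 + T + q) = 8 + (25 - T - q) = 33 - T - q)
10081 - (K(4, 1)*W(1) + 29) = 10081 - ((33 - 1*4 - 1*1)*0 + 29) = 10081 - ((33 - 4 - 1)*0 + 29) = 10081 - (28*0 + 29) = 10081 - (0 + 29) = 10081 - 1*29 = 10081 - 29 = 10052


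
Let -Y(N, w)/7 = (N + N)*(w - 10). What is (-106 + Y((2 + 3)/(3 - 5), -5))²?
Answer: 398161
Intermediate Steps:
Y(N, w) = -14*N*(-10 + w) (Y(N, w) = -7*(N + N)*(w - 10) = -7*2*N*(-10 + w) = -14*N*(-10 + w))
(-106 + Y((2 + 3)/(3 - 5), -5))² = (-106 + 14*((2 + 3)/(3 - 5))*(10 - 1*(-5)))² = (-106 + 14*(5/(-2))*(10 + 5))² = (-106 + 14*(5*(-½))*15)² = (-106 + 14*(-5/2)*15)² = (-106 - 525)² = (-631)² = 398161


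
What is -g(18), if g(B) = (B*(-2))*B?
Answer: 648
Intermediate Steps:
g(B) = -2*B**2 (g(B) = (-2*B)*B = -2*B**2)
-g(18) = -(-2)*18**2 = -(-2)*324 = -1*(-648) = 648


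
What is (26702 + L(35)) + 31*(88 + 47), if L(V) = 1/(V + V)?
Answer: 2162091/70 ≈ 30887.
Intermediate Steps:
L(V) = 1/(2*V)
(26702 + L(35)) + 31*(88 + 47) = (26702 + (½)/35) + 31*(88 + 47) = (26702 + (½)*(1/35)) + 31*135 = (26702 + 1/70) + 4185 = 1869141/70 + 4185 = 2162091/70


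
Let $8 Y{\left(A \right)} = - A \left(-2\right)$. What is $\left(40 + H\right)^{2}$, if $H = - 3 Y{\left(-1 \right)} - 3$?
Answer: $\frac{22801}{16} \approx 1425.1$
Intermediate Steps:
$Y{\left(A \right)} = \frac{A}{4}$ ($Y{\left(A \right)} = \frac{- A \left(-2\right)}{8} = \frac{2 A}{8} = \frac{A}{4}$)
$H = - \frac{9}{4}$ ($H = - 3 \cdot \frac{1}{4} \left(-1\right) - 3 = \left(-3\right) \left(- \frac{1}{4}\right) - 3 = \frac{3}{4} - 3 = - \frac{9}{4} \approx -2.25$)
$\left(40 + H\right)^{2} = \left(40 - \frac{9}{4}\right)^{2} = \left(\frac{151}{4}\right)^{2} = \frac{22801}{16}$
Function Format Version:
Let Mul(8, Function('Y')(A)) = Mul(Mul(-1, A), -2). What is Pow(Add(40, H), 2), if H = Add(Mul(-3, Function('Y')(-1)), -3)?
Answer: Rational(22801, 16) ≈ 1425.1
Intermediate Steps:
Function('Y')(A) = Mul(Rational(1, 4), A) (Function('Y')(A) = Mul(Rational(1, 8), Mul(Mul(-1, A), -2)) = Mul(Rational(1, 8), Mul(2, A)) = Mul(Rational(1, 4), A))
H = Rational(-9, 4) (H = Add(Mul(-3, Mul(Rational(1, 4), -1)), -3) = Add(Mul(-3, Rational(-1, 4)), -3) = Add(Rational(3, 4), -3) = Rational(-9, 4) ≈ -2.2500)
Pow(Add(40, H), 2) = Pow(Add(40, Rational(-9, 4)), 2) = Pow(Rational(151, 4), 2) = Rational(22801, 16)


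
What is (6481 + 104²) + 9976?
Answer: 27273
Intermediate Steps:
(6481 + 104²) + 9976 = (6481 + 10816) + 9976 = 17297 + 9976 = 27273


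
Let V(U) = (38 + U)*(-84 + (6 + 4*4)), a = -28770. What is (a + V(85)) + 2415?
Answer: -33981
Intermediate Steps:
V(U) = -2356 - 62*U (V(U) = (38 + U)*(-84 + (6 + 16)) = (38 + U)*(-84 + 22) = (38 + U)*(-62) = -2356 - 62*U)
(a + V(85)) + 2415 = (-28770 + (-2356 - 62*85)) + 2415 = (-28770 + (-2356 - 5270)) + 2415 = (-28770 - 7626) + 2415 = -36396 + 2415 = -33981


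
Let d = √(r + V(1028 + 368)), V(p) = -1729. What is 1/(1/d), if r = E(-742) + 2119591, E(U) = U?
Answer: 16*√8270 ≈ 1455.0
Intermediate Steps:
r = 2118849 (r = -742 + 2119591 = 2118849)
d = 16*√8270 (d = √(2118849 - 1729) = √2117120 = 16*√8270 ≈ 1455.0)
1/(1/d) = 1/(1/(16*√8270)) = 1/(√8270/132320) = 16*√8270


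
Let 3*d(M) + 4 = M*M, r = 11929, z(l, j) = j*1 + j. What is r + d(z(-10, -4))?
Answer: 11949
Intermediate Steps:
z(l, j) = 2*j (z(l, j) = j + j = 2*j)
d(M) = -4/3 + M**2/3 (d(M) = -4/3 + (M*M)/3 = -4/3 + M**2/3)
r + d(z(-10, -4)) = 11929 + (-4/3 + (2*(-4))**2/3) = 11929 + (-4/3 + (1/3)*(-8)**2) = 11929 + (-4/3 + (1/3)*64) = 11929 + (-4/3 + 64/3) = 11929 + 20 = 11949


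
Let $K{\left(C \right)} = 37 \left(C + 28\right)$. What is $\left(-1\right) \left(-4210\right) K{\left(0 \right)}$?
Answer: $4361560$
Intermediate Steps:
$K{\left(C \right)} = 1036 + 37 C$ ($K{\left(C \right)} = 37 \left(28 + C\right) = 1036 + 37 C$)
$\left(-1\right) \left(-4210\right) K{\left(0 \right)} = \left(-1\right) \left(-4210\right) \left(1036 + 37 \cdot 0\right) = 4210 \left(1036 + 0\right) = 4210 \cdot 1036 = 4361560$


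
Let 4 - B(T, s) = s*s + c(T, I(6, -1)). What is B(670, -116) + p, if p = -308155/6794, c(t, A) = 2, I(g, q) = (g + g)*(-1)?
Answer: -91714631/6794 ≈ -13499.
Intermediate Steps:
I(g, q) = -2*g (I(g, q) = (2*g)*(-1) = -2*g)
p = -308155/6794 (p = -308155*1/6794 = -308155/6794 ≈ -45.357)
B(T, s) = 2 - s² (B(T, s) = 4 - (s*s + 2) = 4 - (s² + 2) = 4 - (2 + s²) = 4 + (-2 - s²) = 2 - s²)
B(670, -116) + p = (2 - 1*(-116)²) - 308155/6794 = (2 - 1*13456) - 308155/6794 = (2 - 13456) - 308155/6794 = -13454 - 308155/6794 = -91714631/6794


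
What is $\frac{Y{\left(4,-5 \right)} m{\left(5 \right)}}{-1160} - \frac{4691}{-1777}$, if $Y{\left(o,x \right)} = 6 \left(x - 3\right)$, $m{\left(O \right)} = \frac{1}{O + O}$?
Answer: $\frac{3406306}{1288325} \approx 2.644$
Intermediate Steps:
$m{\left(O \right)} = \frac{1}{2 O}$
$Y{\left(o,x \right)} = -18 + 6 x$ ($Y{\left(o,x \right)} = 6 \left(-3 + x\right) = -18 + 6 x$)
$\frac{Y{\left(4,-5 \right)} m{\left(5 \right)}}{-1160} - \frac{4691}{-1777} = \frac{\left(-18 + 6 \left(-5\right)\right) \frac{1}{2 \cdot 5}}{-1160} - \frac{4691}{-1777} = \left(-18 - 30\right) \frac{1}{2} \cdot \frac{1}{5} \left(- \frac{1}{1160}\right) - - \frac{4691}{1777} = \left(-48\right) \frac{1}{10} \left(- \frac{1}{1160}\right) + \frac{4691}{1777} = \left(- \frac{24}{5}\right) \left(- \frac{1}{1160}\right) + \frac{4691}{1777} = \frac{3}{725} + \frac{4691}{1777} = \frac{3406306}{1288325}$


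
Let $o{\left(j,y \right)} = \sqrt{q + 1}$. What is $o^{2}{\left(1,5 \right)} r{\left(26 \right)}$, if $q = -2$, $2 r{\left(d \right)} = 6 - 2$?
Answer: $-2$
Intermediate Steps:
$r{\left(d \right)} = 2$ ($r{\left(d \right)} = \frac{6 - 2}{2} = \frac{1}{2} \cdot 4 = 2$)
$o{\left(j,y \right)} = i$ ($o{\left(j,y \right)} = \sqrt{-2 + 1} = \sqrt{-1} = i$)
$o^{2}{\left(1,5 \right)} r{\left(26 \right)} = i^{2} \cdot 2 = \left(-1\right) 2 = -2$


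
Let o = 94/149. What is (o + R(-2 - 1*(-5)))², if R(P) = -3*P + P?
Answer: 640000/22201 ≈ 28.828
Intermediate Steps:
o = 94/149 (o = 94*(1/149) = 94/149 ≈ 0.63087)
R(P) = -2*P
(o + R(-2 - 1*(-5)))² = (94/149 - 2*(-2 - 1*(-5)))² = (94/149 - 2*(-2 + 5))² = (94/149 - 2*3)² = (94/149 - 6)² = (-800/149)² = 640000/22201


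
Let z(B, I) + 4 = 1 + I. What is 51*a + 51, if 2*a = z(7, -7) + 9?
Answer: 51/2 ≈ 25.500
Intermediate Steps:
z(B, I) = -3 + I (z(B, I) = -4 + (1 + I) = -3 + I)
a = -1/2 (a = ((-3 - 7) + 9)/2 = (-10 + 9)/2 = (1/2)*(-1) = -1/2 ≈ -0.50000)
51*a + 51 = 51*(-1/2) + 51 = -51/2 + 51 = 51/2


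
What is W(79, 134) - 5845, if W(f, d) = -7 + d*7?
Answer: -4914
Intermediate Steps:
W(f, d) = -7 + 7*d
W(79, 134) - 5845 = (-7 + 7*134) - 5845 = (-7 + 938) - 5845 = 931 - 5845 = -4914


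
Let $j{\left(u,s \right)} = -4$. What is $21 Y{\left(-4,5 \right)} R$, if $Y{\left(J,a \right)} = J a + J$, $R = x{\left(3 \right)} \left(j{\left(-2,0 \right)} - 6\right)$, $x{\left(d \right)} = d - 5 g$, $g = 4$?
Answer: $-85680$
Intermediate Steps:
$x{\left(d \right)} = -20 + d$ ($x{\left(d \right)} = d - 20 = -20 + d$)
$R = 170$ ($R = \left(-20 + 3\right) \left(-4 - 6\right) = - 17 \left(-4 - 6\right) = \left(-17\right) \left(-10\right) = 170$)
$Y{\left(J,a \right)} = J + J a$
$21 Y{\left(-4,5 \right)} R = 21 \left(- 4 \left(1 + 5\right)\right) 170 = 21 \left(\left(-4\right) 6\right) 170 = 21 \left(-24\right) 170 = \left(-504\right) 170 = -85680$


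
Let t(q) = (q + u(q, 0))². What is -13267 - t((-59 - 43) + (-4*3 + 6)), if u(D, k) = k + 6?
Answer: -23671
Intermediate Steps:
u(D, k) = 6 + k
t(q) = (6 + q)² (t(q) = (q + (6 + 0))² = (q + 6)² = (6 + q)²)
-13267 - t((-59 - 43) + (-4*3 + 6)) = -13267 - (6 + ((-59 - 43) + (-4*3 + 6)))² = -13267 - (6 + (-102 + (-12 + 6)))² = -13267 - (6 + (-102 - 6))² = -13267 - (6 - 108)² = -13267 - 1*(-102)² = -13267 - 1*10404 = -13267 - 10404 = -23671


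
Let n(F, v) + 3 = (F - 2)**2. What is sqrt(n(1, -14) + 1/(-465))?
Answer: 7*I*sqrt(8835)/465 ≈ 1.415*I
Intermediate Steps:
n(F, v) = -3 + (-2 + F)**2 (n(F, v) = -3 + (F - 2)**2 = -3 + (-2 + F)**2)
sqrt(n(1, -14) + 1/(-465)) = sqrt((-3 + (-2 + 1)**2) + 1/(-465)) = sqrt((-3 + (-1)**2) - 1/465) = sqrt((-3 + 1) - 1/465) = sqrt(-2 - 1/465) = sqrt(-931/465) = 7*I*sqrt(8835)/465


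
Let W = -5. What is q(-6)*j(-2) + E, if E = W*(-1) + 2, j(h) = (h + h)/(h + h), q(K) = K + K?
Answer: -5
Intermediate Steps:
q(K) = 2*K
j(h) = 1 (j(h) = (2*h)/((2*h)) = (2*h)*(1/(2*h)) = 1)
E = 7 (E = -5*(-1) + 2 = 5 + 2 = 7)
q(-6)*j(-2) + E = (2*(-6))*1 + 7 = -12*1 + 7 = -12 + 7 = -5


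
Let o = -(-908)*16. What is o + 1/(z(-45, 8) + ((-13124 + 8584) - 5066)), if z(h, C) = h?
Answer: 140209727/9651 ≈ 14528.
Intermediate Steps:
o = 14528 (o = -1*(-14528) = 14528)
o + 1/(z(-45, 8) + ((-13124 + 8584) - 5066)) = 14528 + 1/(-45 + ((-13124 + 8584) - 5066)) = 14528 + 1/(-45 + (-4540 - 5066)) = 14528 + 1/(-45 - 9606) = 14528 + 1/(-9651) = 14528 - 1/9651 = 140209727/9651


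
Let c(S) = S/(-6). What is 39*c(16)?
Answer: -104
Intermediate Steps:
c(S) = -S/6 (c(S) = S*(-1/6) = -S/6)
39*c(16) = 39*(-1/6*16) = 39*(-8/3) = -104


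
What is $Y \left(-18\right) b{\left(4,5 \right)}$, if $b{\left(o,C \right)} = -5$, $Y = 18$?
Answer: $1620$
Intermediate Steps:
$Y \left(-18\right) b{\left(4,5 \right)} = 18 \left(-18\right) \left(-5\right) = \left(-324\right) \left(-5\right) = 1620$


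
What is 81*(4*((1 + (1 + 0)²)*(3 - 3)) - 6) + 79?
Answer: -407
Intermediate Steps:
81*(4*((1 + (1 + 0)²)*(3 - 3)) - 6) + 79 = 81*(4*((1 + 1²)*0) - 6) + 79 = 81*(4*((1 + 1)*0) - 6) + 79 = 81*(4*(2*0) - 6) + 79 = 81*(4*0 - 6) + 79 = 81*(0 - 6) + 79 = 81*(-6) + 79 = -486 + 79 = -407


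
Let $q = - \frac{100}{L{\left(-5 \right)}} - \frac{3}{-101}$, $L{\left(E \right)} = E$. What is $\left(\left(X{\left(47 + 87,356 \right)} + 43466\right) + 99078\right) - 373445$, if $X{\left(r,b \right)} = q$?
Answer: $- \frac{23318978}{101} \approx -2.3088 \cdot 10^{5}$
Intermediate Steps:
$q = \frac{2023}{101}$ ($q = - \frac{100}{-5} - \frac{3}{-101} = \left(-100\right) \left(- \frac{1}{5}\right) - - \frac{3}{101} = 20 + \frac{3}{101} = \frac{2023}{101} \approx 20.03$)
$X{\left(r,b \right)} = \frac{2023}{101}$
$\left(\left(X{\left(47 + 87,356 \right)} + 43466\right) + 99078\right) - 373445 = \left(\left(\frac{2023}{101} + 43466\right) + 99078\right) - 373445 = \left(\frac{4392089}{101} + 99078\right) - 373445 = \frac{14398967}{101} - 373445 = - \frac{23318978}{101}$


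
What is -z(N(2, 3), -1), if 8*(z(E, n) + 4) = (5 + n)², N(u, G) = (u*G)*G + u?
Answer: 2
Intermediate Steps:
N(u, G) = u + u*G² (N(u, G) = (G*u)*G + u = u*G² + u = u + u*G²)
z(E, n) = -4 + (5 + n)²/8
-z(N(2, 3), -1) = -(-4 + (5 - 1)²/8) = -(-4 + (⅛)*4²) = -(-4 + (⅛)*16) = -(-4 + 2) = -1*(-2) = 2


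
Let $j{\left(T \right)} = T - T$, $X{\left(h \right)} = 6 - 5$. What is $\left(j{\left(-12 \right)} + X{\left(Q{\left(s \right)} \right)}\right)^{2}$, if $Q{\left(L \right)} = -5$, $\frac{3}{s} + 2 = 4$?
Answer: $1$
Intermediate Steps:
$s = \frac{3}{2}$ ($s = \frac{3}{-2 + 4} = \frac{3}{2} \approx 1.5$)
$X{\left(h \right)} = 1$ ($X{\left(h \right)} = 6 - 5 = 1$)
$j{\left(T \right)} = 0$
$\left(j{\left(-12 \right)} + X{\left(Q{\left(s \right)} \right)}\right)^{2} = \left(0 + 1\right)^{2} = 1^{2} = 1$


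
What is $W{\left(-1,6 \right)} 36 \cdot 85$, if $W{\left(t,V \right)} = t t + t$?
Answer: $0$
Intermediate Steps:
$W{\left(t,V \right)} = t + t^{2}$ ($W{\left(t,V \right)} = t^{2} + t = t + t^{2}$)
$W{\left(-1,6 \right)} 36 \cdot 85 = - (1 - 1) 36 \cdot 85 = \left(-1\right) 0 \cdot 36 \cdot 85 = 0 \cdot 36 \cdot 85 = 0 \cdot 85 = 0$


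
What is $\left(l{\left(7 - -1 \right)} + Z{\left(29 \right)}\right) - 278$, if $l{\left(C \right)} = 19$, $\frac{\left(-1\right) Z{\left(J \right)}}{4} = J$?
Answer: $-375$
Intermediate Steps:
$Z{\left(J \right)} = - 4 J$
$\left(l{\left(7 - -1 \right)} + Z{\left(29 \right)}\right) - 278 = \left(19 - 116\right) - 278 = -97 - 278 = -375$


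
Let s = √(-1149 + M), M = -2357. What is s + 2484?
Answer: 2484 + I*√3506 ≈ 2484.0 + 59.211*I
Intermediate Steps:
s = I*√3506 (s = √(-1149 - 2357) = √(-3506) = I*√3506 ≈ 59.211*I)
s + 2484 = I*√3506 + 2484 = 2484 + I*√3506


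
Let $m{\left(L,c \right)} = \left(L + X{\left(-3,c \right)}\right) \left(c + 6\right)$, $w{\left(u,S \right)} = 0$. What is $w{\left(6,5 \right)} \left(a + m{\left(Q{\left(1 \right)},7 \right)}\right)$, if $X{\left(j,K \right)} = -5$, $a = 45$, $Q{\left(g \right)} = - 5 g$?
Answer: $0$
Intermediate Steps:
$m{\left(L,c \right)} = \left(-5 + L\right) \left(6 + c\right)$ ($m{\left(L,c \right)} = \left(L - 5\right) \left(c + 6\right) = \left(-5 + L\right) \left(6 + c\right)$)
$w{\left(6,5 \right)} \left(a + m{\left(Q{\left(1 \right)},7 \right)}\right) = 0 \left(45 + \left(-30 - 35 + 6 \left(\left(-5\right) 1\right) + \left(-5\right) 1 \cdot 7\right)\right) = 0 \left(45 - 130\right) = 0 \left(-85\right) = 0$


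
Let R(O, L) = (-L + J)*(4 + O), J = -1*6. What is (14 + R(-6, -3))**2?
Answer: 400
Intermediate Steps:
J = -6
R(O, L) = (-6 - L)*(4 + O) (R(O, L) = (-L - 6)*(4 + O) = (-6 - L)*(4 + O))
(14 + R(-6, -3))**2 = (14 + (-24 - 6*(-6) - 4*(-3) - 1*(-3)*(-6)))**2 = (14 + (-24 + 36 + 12 - 18))**2 = (14 + 6)**2 = 20**2 = 400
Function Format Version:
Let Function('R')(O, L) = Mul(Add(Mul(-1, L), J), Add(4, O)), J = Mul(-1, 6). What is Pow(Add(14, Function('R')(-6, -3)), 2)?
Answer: 400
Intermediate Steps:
J = -6
Function('R')(O, L) = Mul(Add(-6, Mul(-1, L)), Add(4, O)) (Function('R')(O, L) = Mul(Add(Mul(-1, L), -6), Add(4, O)) = Mul(Add(-6, Mul(-1, L)), Add(4, O)))
Pow(Add(14, Function('R')(-6, -3)), 2) = Pow(Add(14, Add(-24, Mul(-6, -6), Mul(-4, -3), Mul(-1, -3, -6))), 2) = Pow(Add(14, Add(-24, 36, 12, -18)), 2) = Pow(Add(14, 6), 2) = Pow(20, 2) = 400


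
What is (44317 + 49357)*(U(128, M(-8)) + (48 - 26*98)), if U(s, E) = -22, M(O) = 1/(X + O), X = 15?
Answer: -236245828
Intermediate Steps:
M(O) = 1/(15 + O)
(44317 + 49357)*(U(128, M(-8)) + (48 - 26*98)) = (44317 + 49357)*(-22 + (48 - 26*98)) = 93674*(-22 + (48 - 2548)) = 93674*(-22 - 2500) = 93674*(-2522) = -236245828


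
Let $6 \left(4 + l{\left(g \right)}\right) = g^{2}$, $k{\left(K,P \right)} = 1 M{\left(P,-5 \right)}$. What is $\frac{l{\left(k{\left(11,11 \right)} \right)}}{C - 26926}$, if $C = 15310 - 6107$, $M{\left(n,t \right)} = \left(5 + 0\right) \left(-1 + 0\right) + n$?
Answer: $- \frac{2}{17723} \approx -0.00011285$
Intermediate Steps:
$M{\left(n,t \right)} = -5 + n$ ($M{\left(n,t \right)} = 5 \left(-1\right) + n = -5 + n$)
$C = 9203$
$k{\left(K,P \right)} = -5 + P$ ($k{\left(K,P \right)} = 1 \left(-5 + P\right) = -5 + P$)
$l{\left(g \right)} = -4 + \frac{g^{2}}{6}$
$\frac{l{\left(k{\left(11,11 \right)} \right)}}{C - 26926} = \frac{-4 + \frac{\left(-5 + 11\right)^{2}}{6}}{9203 - 26926} = \frac{-4 + \frac{6^{2}}{6}}{-17723} = \left(-4 + \frac{1}{6} \cdot 36\right) \left(- \frac{1}{17723}\right) = \left(-4 + 6\right) \left(- \frac{1}{17723}\right) = 2 \left(- \frac{1}{17723}\right) = - \frac{2}{17723}$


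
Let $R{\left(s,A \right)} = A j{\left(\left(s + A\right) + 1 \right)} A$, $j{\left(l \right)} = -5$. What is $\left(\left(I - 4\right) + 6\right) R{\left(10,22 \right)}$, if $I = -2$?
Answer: $0$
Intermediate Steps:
$R{\left(s,A \right)} = - 5 A^{2}$ ($R{\left(s,A \right)} = A \left(-5\right) A = - 5 A A = - 5 A^{2}$)
$\left(\left(I - 4\right) + 6\right) R{\left(10,22 \right)} = \left(\left(-2 - 4\right) + 6\right) \left(- 5 \cdot 22^{2}\right) = \left(-6 + 6\right) \left(\left(-5\right) 484\right) = 0 \left(-2420\right) = 0$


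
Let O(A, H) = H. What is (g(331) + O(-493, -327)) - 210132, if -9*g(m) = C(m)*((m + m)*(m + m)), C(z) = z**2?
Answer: -48016345015/9 ≈ -5.3351e+9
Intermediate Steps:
g(m) = -4*m**4/9 (g(m) = -m**2*(m + m)*(m + m)/9 = -m**2*(2*m)*(2*m)/9 = -m**2*4*m**2/9 = -4*m**4/9)
(g(331) + O(-493, -327)) - 210132 = (-4/9*331**4 - 327) - 210132 = (-4/9*12003612721 - 327) - 210132 = (-48014450884/9 - 327) - 210132 = -48014453827/9 - 210132 = -48016345015/9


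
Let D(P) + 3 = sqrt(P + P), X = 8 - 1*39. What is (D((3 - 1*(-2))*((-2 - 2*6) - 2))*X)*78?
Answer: 7254 - 9672*I*sqrt(10) ≈ 7254.0 - 30586.0*I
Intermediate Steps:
X = -31 (X = 8 - 39 = -31)
D(P) = -3 + sqrt(2)*sqrt(P) (D(P) = -3 + sqrt(P + P) = -3 + sqrt(2*P) = -3 + sqrt(2)*sqrt(P))
(D((3 - 1*(-2))*((-2 - 2*6) - 2))*X)*78 = ((-3 + sqrt(2)*sqrt((3 - 1*(-2))*((-2 - 2*6) - 2)))*(-31))*78 = ((-3 + sqrt(2)*sqrt((3 + 2)*((-2 - 12) - 2)))*(-31))*78 = ((-3 + sqrt(2)*sqrt(5*(-14 - 2)))*(-31))*78 = ((-3 + sqrt(2)*sqrt(5*(-16)))*(-31))*78 = ((-3 + sqrt(2)*sqrt(-80))*(-31))*78 = ((-3 + sqrt(2)*(4*I*sqrt(5)))*(-31))*78 = ((-3 + 4*I*sqrt(10))*(-31))*78 = (93 - 124*I*sqrt(10))*78 = 7254 - 9672*I*sqrt(10)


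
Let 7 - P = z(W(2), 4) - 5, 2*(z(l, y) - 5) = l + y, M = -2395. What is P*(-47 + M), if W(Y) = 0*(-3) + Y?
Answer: -9768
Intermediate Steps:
W(Y) = Y (W(Y) = 0 + Y = Y)
z(l, y) = 5 + l/2 + y/2 (z(l, y) = 5 + (l + y)/2 = 5 + (l/2 + y/2) = 5 + l/2 + y/2)
P = 4 (P = 7 - ((5 + (½)*2 + (½)*4) - 5) = 7 - ((5 + 1 + 2) - 5) = 7 - (8 - 5) = 7 - 1*3 = 7 - 3 = 4)
P*(-47 + M) = 4*(-47 - 2395) = 4*(-2442) = -9768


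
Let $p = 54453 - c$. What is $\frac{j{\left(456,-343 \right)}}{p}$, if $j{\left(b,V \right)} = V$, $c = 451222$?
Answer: $\frac{343}{396769} \approx 0.00086448$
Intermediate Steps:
$p = -396769$ ($p = 54453 - 451222 = -396769$)
$\frac{j{\left(456,-343 \right)}}{p} = - \frac{343}{-396769} = \left(-343\right) \left(- \frac{1}{396769}\right) = \frac{343}{396769}$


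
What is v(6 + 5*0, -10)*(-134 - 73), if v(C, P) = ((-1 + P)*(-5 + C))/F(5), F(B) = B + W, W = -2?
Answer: 759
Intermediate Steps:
F(B) = -2 + B (F(B) = B - 2 = -2 + B)
v(C, P) = (-1 + P)*(-5 + C)/3 (v(C, P) = ((-1 + P)*(-5 + C))/(-2 + 5) = ((-1 + P)*(-5 + C))/3 = ((-1 + P)*(-5 + C))*(⅓) = (-1 + P)*(-5 + C)/3)
v(6 + 5*0, -10)*(-134 - 73) = (5/3 - 5/3*(-10) - (6 + 5*0)/3 + (⅓)*(6 + 5*0)*(-10))*(-134 - 73) = (5/3 + 50/3 - (6 + 0)/3 + (⅓)*(6 + 0)*(-10))*(-207) = (5/3 + 50/3 - ⅓*6 + (⅓)*6*(-10))*(-207) = (5/3 + 50/3 - 2 - 20)*(-207) = -11/3*(-207) = 759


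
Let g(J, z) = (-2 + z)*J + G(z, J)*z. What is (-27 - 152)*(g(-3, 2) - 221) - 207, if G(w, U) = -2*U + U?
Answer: 38278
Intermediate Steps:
G(w, U) = -U
g(J, z) = J*(-2 + z) - J*z (g(J, z) = (-2 + z)*J + (-J)*z = J*(-2 + z) - J*z)
(-27 - 152)*(g(-3, 2) - 221) - 207 = (-27 - 152)*(-2*(-3) - 221) - 207 = -179*(6 - 221) - 207 = -179*(-215) - 207 = 38485 - 207 = 38278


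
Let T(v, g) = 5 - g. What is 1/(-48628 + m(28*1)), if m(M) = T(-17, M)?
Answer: -1/48651 ≈ -2.0555e-5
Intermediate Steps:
m(M) = 5 - M
1/(-48628 + m(28*1)) = 1/(-48628 + (5 - 28)) = 1/(-48628 - 23) = 1/(-48651) = -1/48651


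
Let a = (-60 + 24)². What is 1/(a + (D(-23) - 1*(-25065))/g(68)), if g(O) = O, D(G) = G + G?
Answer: 68/113147 ≈ 0.00060099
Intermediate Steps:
D(G) = 2*G
a = 1296 (a = (-36)² = 1296)
1/(a + (D(-23) - 1*(-25065))/g(68)) = 1/(1296 + (2*(-23) - 1*(-25065))/68) = 1/(1296 + (-46 + 25065)*(1/68)) = 1/(1296 + 25019*(1/68)) = 1/(1296 + 25019/68) = 1/(113147/68) = 68/113147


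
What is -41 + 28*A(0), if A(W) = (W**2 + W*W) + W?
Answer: -41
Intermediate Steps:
A(W) = W + 2*W**2 (A(W) = (W**2 + W**2) + W = 2*W**2 + W = W + 2*W**2)
-41 + 28*A(0) = -41 + 28*(0*(1 + 2*0)) = -41 + 28*(0*(1 + 0)) = -41 + 28*(0*1) = -41 + 28*0 = -41 + 0 = -41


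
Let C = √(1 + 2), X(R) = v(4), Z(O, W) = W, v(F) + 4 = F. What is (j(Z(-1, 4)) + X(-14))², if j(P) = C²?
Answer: 9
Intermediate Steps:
v(F) = -4 + F
X(R) = 0 (X(R) = -4 + 4 = 0)
C = √3 ≈ 1.7320
j(P) = 3 (j(P) = (√3)² = 3)
(j(Z(-1, 4)) + X(-14))² = (3 + 0)² = 3² = 9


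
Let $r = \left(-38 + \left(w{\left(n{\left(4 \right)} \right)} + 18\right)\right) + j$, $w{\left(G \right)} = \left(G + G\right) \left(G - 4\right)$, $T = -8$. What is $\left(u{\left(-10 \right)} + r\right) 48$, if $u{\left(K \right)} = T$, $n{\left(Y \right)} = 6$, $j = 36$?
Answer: $1536$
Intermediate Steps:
$u{\left(K \right)} = -8$
$w{\left(G \right)} = 2 G \left(-4 + G\right)$
$r = 40$ ($r = \left(-38 + \left(2 \cdot 6 \left(-4 + 6\right) + 18\right)\right) + 36 = \left(-38 + \left(2 \cdot 6 \cdot 2 + 18\right)\right) + 36 = \left(-38 + \left(24 + 18\right)\right) + 36 = \left(-38 + 42\right) + 36 = 4 + 36 = 40$)
$\left(u{\left(-10 \right)} + r\right) 48 = \left(-8 + 40\right) 48 = 32 \cdot 48 = 1536$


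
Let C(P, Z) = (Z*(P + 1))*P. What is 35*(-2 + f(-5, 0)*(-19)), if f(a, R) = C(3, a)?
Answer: 39830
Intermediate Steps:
C(P, Z) = P*Z*(1 + P) (C(P, Z) = (Z*(1 + P))*P = P*Z*(1 + P))
f(a, R) = 12*a (f(a, R) = 3*a*(1 + 3) = 3*a*4 = 12*a)
35*(-2 + f(-5, 0)*(-19)) = 35*(-2 + (12*(-5))*(-19)) = 35*(-2 - 60*(-19)) = 35*(-2 + 1140) = 35*1138 = 39830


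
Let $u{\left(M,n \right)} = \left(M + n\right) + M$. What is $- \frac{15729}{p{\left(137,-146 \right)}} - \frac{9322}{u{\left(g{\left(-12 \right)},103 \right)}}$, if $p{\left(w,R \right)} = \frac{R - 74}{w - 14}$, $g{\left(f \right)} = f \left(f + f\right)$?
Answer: $\frac{1311588053}{149380} \approx 8780.2$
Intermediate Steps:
$g{\left(f \right)} = 2 f^{2}$ ($g{\left(f \right)} = f 2 f = 2 f^{2}$)
$p{\left(w,R \right)} = \frac{-74 + R}{-14 + w}$
$u{\left(M,n \right)} = n + 2 M$
$- \frac{15729}{p{\left(137,-146 \right)}} - \frac{9322}{u{\left(g{\left(-12 \right)},103 \right)}} = - \frac{15729}{\frac{1}{-14 + 137} \left(-74 - 146\right)} - \frac{9322}{103 + 2 \cdot 2 \left(-12\right)^{2}} = - \frac{15729}{\frac{1}{123} \left(-220\right)} - \frac{9322}{103 + 2 \cdot 2 \cdot 144} = - \frac{15729}{\frac{1}{123} \left(-220\right)} - \frac{9322}{103 + 2 \cdot 288} = - \frac{15729}{- \frac{220}{123}} - \frac{9322}{103 + 576} = \left(-15729\right) \left(- \frac{123}{220}\right) - \frac{9322}{679} = \frac{1934667}{220} - \frac{9322}{679} = \frac{1311588053}{149380}$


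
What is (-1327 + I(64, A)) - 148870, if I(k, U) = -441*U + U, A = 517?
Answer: -377677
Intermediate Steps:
I(k, U) = -440*U
(-1327 + I(64, A)) - 148870 = (-1327 - 440*517) - 148870 = (-1327 - 227480) - 148870 = -228807 - 148870 = -377677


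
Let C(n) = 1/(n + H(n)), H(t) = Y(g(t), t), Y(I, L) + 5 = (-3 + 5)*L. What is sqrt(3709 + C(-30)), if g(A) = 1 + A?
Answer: sqrt(33473630)/95 ≈ 60.901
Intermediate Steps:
Y(I, L) = -5 + 2*L (Y(I, L) = -5 + (-3 + 5)*L = -5 + 2*L)
H(t) = -5 + 2*t
C(n) = 1/(-5 + 3*n) (C(n) = 1/(n + (-5 + 2*n)) = 1/(-5 + 3*n))
sqrt(3709 + C(-30)) = sqrt(3709 + 1/(-5 + 3*(-30))) = sqrt(3709 + 1/(-5 - 90)) = sqrt(3709 + 1/(-95)) = sqrt(3709 - 1/95) = sqrt(352354/95) = sqrt(33473630)/95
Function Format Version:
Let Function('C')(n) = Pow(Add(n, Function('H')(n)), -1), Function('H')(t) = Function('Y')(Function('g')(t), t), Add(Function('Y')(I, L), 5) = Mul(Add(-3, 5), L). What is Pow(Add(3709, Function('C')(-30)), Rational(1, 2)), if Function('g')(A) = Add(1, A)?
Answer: Mul(Rational(1, 95), Pow(33473630, Rational(1, 2))) ≈ 60.901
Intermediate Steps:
Function('Y')(I, L) = Add(-5, Mul(2, L)) (Function('Y')(I, L) = Add(-5, Mul(Add(-3, 5), L)) = Add(-5, Mul(2, L)))
Function('H')(t) = Add(-5, Mul(2, t))
Function('C')(n) = Pow(Add(-5, Mul(3, n)), -1) (Function('C')(n) = Pow(Add(n, Add(-5, Mul(2, n))), -1) = Pow(Add(-5, Mul(3, n)), -1))
Pow(Add(3709, Function('C')(-30)), Rational(1, 2)) = Pow(Add(3709, Pow(Add(-5, Mul(3, -30)), -1)), Rational(1, 2)) = Pow(Add(3709, Pow(Add(-5, -90), -1)), Rational(1, 2)) = Pow(Add(3709, Pow(-95, -1)), Rational(1, 2)) = Pow(Add(3709, Rational(-1, 95)), Rational(1, 2)) = Pow(Rational(352354, 95), Rational(1, 2)) = Mul(Rational(1, 95), Pow(33473630, Rational(1, 2)))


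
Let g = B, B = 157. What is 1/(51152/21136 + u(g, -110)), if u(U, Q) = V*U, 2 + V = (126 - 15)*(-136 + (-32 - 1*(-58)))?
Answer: -1321/2532728967 ≈ -5.2157e-7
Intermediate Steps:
g = 157
V = -12212 (V = -2 + (126 - 15)*(-136 + (-32 - 1*(-58))) = -2 + 111*(-136 + (-32 + 58)) = -2 + 111*(-136 + 26) = -2 + 111*(-110) = -2 - 12210 = -12212)
u(U, Q) = -12212*U
1/(51152/21136 + u(g, -110)) = 1/(51152/21136 - 12212*157) = 1/(51152*(1/21136) - 1917284) = 1/(3197/1321 - 1917284) = 1/(-2532728967/1321) = -1321/2532728967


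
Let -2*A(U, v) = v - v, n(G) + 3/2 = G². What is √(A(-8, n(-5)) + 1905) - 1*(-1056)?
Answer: 1056 + √1905 ≈ 1099.6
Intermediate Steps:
n(G) = -3/2 + G²
A(U, v) = 0 (A(U, v) = -(v - v)/2 = -½*0 = 0)
√(A(-8, n(-5)) + 1905) - 1*(-1056) = √(0 + 1905) - 1*(-1056) = √1905 + 1056 = 1056 + √1905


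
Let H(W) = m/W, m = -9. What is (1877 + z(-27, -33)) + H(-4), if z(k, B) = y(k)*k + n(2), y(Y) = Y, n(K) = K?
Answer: 10441/4 ≈ 2610.3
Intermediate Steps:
H(W) = -9/W
z(k, B) = 2 + k² (z(k, B) = k*k + 2 = k² + 2 = 2 + k²)
(1877 + z(-27, -33)) + H(-4) = (1877 + (2 + (-27)²)) - 9/(-4) = (1877 + (2 + 729)) - 9*(-¼) = (1877 + 731) + 9/4 = 2608 + 9/4 = 10441/4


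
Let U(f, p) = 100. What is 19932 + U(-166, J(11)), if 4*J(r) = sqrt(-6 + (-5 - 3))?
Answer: 20032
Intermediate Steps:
J(r) = I*sqrt(14)/4 (J(r) = sqrt(-6 + (-5 - 3))/4 = sqrt(-6 - 8)/4 = sqrt(-14)/4 = (I*sqrt(14))/4 = I*sqrt(14)/4)
19932 + U(-166, J(11)) = 19932 + 100 = 20032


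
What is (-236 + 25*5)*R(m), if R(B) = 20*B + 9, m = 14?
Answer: -32079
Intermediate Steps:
R(B) = 9 + 20*B
(-236 + 25*5)*R(m) = (-236 + 25*5)*(9 + 20*14) = (-236 + 125)*(9 + 280) = -111*289 = -32079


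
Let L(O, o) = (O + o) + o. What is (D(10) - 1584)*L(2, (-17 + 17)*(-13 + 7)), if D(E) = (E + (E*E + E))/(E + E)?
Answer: -3156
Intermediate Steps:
L(O, o) = O + 2*o
D(E) = (E² + 2*E)/(2*E) (D(E) = (E + (E² + E))/((2*E)) = (E + (E + E²))*(1/(2*E)) = (E² + 2*E)*(1/(2*E)) = (E² + 2*E)/(2*E))
(D(10) - 1584)*L(2, (-17 + 17)*(-13 + 7)) = ((1 + (½)*10) - 1584)*(2 + 2*((-17 + 17)*(-13 + 7))) = ((1 + 5) - 1584)*(2 + 2*(0*(-6))) = (6 - 1584)*(2 + 2*0) = -1578*(2 + 0) = -1578*2 = -3156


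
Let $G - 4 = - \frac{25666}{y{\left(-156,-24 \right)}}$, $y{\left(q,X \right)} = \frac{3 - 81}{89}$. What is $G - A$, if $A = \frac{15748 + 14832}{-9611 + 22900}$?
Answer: $\frac{15178739057}{518271} \approx 29287.0$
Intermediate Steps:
$y{\left(q,X \right)} = - \frac{78}{89}$ ($y{\left(q,X \right)} = \left(3 - 81\right) \frac{1}{89} = \left(-78\right) \frac{1}{89} = - \frac{78}{89}$)
$A = \frac{30580}{13289} \approx 2.3012$
$G = \frac{1142293}{39}$ ($G = 4 - \frac{25666}{- \frac{78}{89}} = 4 - - \frac{1142137}{39} = 4 + \frac{1142137}{39} = \frac{1142293}{39} \approx 29290.0$)
$G - A = \frac{1142293}{39} - \frac{30580}{13289} = \frac{15178739057}{518271}$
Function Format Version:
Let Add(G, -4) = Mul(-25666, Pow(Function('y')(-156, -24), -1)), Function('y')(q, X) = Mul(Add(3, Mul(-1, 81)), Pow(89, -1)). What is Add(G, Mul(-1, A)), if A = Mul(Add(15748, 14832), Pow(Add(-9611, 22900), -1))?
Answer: Rational(15178739057, 518271) ≈ 29287.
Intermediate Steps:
Function('y')(q, X) = Rational(-78, 89) (Function('y')(q, X) = Mul(Add(3, -81), Rational(1, 89)) = Mul(-78, Rational(1, 89)) = Rational(-78, 89))
A = Rational(30580, 13289) (A = Mul(30580, Pow(13289, -1)) = Mul(30580, Rational(1, 13289)) = Rational(30580, 13289) ≈ 2.3012)
G = Rational(1142293, 39) (G = Add(4, Mul(-25666, Pow(Rational(-78, 89), -1))) = Add(4, Mul(-25666, Rational(-89, 78))) = Add(4, Rational(1142137, 39)) = Rational(1142293, 39) ≈ 29290.)
Add(G, Mul(-1, A)) = Add(Rational(1142293, 39), Mul(-1, Rational(30580, 13289))) = Add(Rational(1142293, 39), Rational(-30580, 13289)) = Rational(15178739057, 518271)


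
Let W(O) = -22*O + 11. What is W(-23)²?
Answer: 267289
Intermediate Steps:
W(O) = 11 - 22*O
W(-23)² = (11 - 22*(-23))² = (11 + 506)² = 517² = 267289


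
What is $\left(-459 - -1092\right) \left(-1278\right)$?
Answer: $-808974$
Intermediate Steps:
$\left(-459 - -1092\right) \left(-1278\right) = \left(-459 + 1092\right) \left(-1278\right) = 633 \left(-1278\right) = -808974$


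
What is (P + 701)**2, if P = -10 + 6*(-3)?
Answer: 452929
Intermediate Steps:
P = -28 (P = -10 - 18 = -28)
(P + 701)**2 = (-28 + 701)**2 = 673**2 = 452929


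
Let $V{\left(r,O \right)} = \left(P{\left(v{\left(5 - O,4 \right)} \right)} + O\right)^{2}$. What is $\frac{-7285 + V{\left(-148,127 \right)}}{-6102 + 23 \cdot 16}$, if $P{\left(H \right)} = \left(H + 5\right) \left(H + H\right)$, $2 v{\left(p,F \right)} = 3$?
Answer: $- \frac{56709}{22936} \approx -2.4725$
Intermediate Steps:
$v{\left(p,F \right)} = \frac{3}{2}$ ($v{\left(p,F \right)} = \frac{1}{2} \cdot 3 = \frac{3}{2}$)
$P{\left(H \right)} = 2 H \left(5 + H\right)$ ($P{\left(H \right)} = \left(5 + H\right) 2 H = 2 H \left(5 + H\right)$)
$V{\left(r,O \right)} = \left(\frac{39}{2} + O\right)^{2}$ ($V{\left(r,O \right)} = \left(2 \cdot \frac{3}{2} \left(5 + \frac{3}{2}\right) + O\right)^{2} = \left(2 \cdot \frac{3}{2} \cdot \frac{13}{2} + O\right)^{2} = \left(\frac{39}{2} + O\right)^{2}$)
$\frac{-7285 + V{\left(-148,127 \right)}}{-6102 + 23 \cdot 16} = \frac{-7285 + \frac{\left(39 + 2 \cdot 127\right)^{2}}{4}}{-6102 + 23 \cdot 16} = \frac{-7285 + \frac{\left(39 + 254\right)^{2}}{4}}{-6102 + 368} = \frac{-7285 + \frac{293^{2}}{4}}{-5734} = \left(-7285 + \frac{1}{4} \cdot 85849\right) \left(- \frac{1}{5734}\right) = \left(-7285 + \frac{85849}{4}\right) \left(- \frac{1}{5734}\right) = \frac{56709}{4} \left(- \frac{1}{5734}\right) = - \frac{56709}{22936}$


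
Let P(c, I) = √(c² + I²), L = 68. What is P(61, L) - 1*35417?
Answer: -35417 + √8345 ≈ -35326.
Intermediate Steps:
P(c, I) = √(I² + c²)
P(61, L) - 1*35417 = √(68² + 61²) - 1*35417 = √(4624 + 3721) - 35417 = √8345 - 35417 = -35417 + √8345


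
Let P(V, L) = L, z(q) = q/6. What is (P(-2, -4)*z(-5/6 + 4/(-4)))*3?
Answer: 11/3 ≈ 3.6667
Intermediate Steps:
z(q) = q/6 (z(q) = q*(1/6) = q/6)
(P(-2, -4)*z(-5/6 + 4/(-4)))*3 = -2*(-5/6 + 4/(-4))/3*3 = -2*(-5*1/6 + 4*(-1/4))/3*3 = -2*(-5/6 - 1)/3*3 = -2*(-11)/(3*6)*3 = -4*(-11/36)*3 = (11/9)*3 = 11/3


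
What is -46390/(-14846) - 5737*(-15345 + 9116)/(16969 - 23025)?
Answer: -265126174059/44953688 ≈ -5897.8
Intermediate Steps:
-46390/(-14846) - 5737*(-15345 + 9116)/(16969 - 23025) = -46390*(-1/14846) - 5737/((-6056/(-6229))) = 23195/7423 - 5737/((-6056*(-1/6229))) = 23195/7423 - 5737/6056/6229 = 23195/7423 - 5737*6229/6056 = 23195/7423 - 35735773/6056 = -265126174059/44953688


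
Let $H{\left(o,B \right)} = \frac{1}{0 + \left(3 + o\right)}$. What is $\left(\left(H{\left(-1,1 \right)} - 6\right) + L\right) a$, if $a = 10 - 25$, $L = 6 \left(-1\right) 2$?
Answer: $\frac{525}{2} \approx 262.5$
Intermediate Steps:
$L = -12$ ($L = \left(-6\right) 2 = -12$)
$a = -15$ ($a = 10 - 25 = -15$)
$H{\left(o,B \right)} = \frac{1}{3 + o}$
$\left(\left(H{\left(-1,1 \right)} - 6\right) + L\right) a = \left(\left(\frac{1}{3 - 1} - 6\right) - 12\right) \left(-15\right) = \left(\left(\frac{1}{2} - 6\right) - 12\right) \left(-15\right) = \left(- \frac{11}{2} - 12\right) \left(-15\right) = \left(- \frac{35}{2}\right) \left(-15\right) = \frac{525}{2}$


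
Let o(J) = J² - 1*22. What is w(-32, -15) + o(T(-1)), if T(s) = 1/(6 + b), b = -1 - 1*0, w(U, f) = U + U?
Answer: -2149/25 ≈ -85.960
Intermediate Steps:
w(U, f) = 2*U
b = -1 (b = -1 + 0 = -1)
T(s) = ⅕ (T(s) = 1/(6 - 1) = 1/5 = ⅕)
o(J) = -22 + J² (o(J) = J² - 22 = -22 + J²)
w(-32, -15) + o(T(-1)) = 2*(-32) + (-22 + (⅕)²) = -64 + (-22 + 1/25) = -64 - 549/25 = -2149/25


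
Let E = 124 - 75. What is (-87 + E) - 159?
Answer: -197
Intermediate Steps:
E = 49
(-87 + E) - 159 = (-87 + 49) - 159 = -38 - 159 = -197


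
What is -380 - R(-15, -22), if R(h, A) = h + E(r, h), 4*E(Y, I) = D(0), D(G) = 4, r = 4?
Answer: -366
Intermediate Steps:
E(Y, I) = 1 (E(Y, I) = (¼)*4 = 1)
R(h, A) = 1 + h (R(h, A) = h + 1 = 1 + h)
-380 - R(-15, -22) = -380 - (1 - 15) = -380 - 1*(-14) = -380 + 14 = -366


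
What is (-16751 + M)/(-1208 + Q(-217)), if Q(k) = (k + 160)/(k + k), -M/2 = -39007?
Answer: -26588142/524215 ≈ -50.720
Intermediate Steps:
M = 78014 (M = -2*(-39007) = 78014)
Q(k) = (160 + k)/(2*k) (Q(k) = (160 + k)/((2*k)) = (160 + k)*(1/(2*k)) = (160 + k)/(2*k))
(-16751 + M)/(-1208 + Q(-217)) = (-16751 + 78014)/(-1208 + (½)*(160 - 217)/(-217)) = 61263/(-1208 + (½)*(-1/217)*(-57)) = 61263/(-1208 + 57/434) = 61263/(-524215/434) = 61263*(-434/524215) = -26588142/524215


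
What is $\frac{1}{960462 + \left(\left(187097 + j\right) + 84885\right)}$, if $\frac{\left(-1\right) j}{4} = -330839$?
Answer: $\frac{1}{2555800} \approx 3.9127 \cdot 10^{-7}$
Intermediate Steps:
$j = 1323356$ ($j = \left(-4\right) \left(-330839\right) = 1323356$)
$\frac{1}{960462 + \left(\left(187097 + j\right) + 84885\right)} = \frac{1}{960462 + \left(\left(187097 + 1323356\right) + 84885\right)} = \frac{1}{960462 + \left(1510453 + 84885\right)} = \frac{1}{960462 + 1595338} = \frac{1}{2555800}$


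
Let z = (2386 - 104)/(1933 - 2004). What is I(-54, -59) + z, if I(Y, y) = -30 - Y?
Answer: -578/71 ≈ -8.1408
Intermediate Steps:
z = -2282/71 (z = 2282/(-71) = 2282*(-1/71) = -2282/71 ≈ -32.141)
I(-54, -59) + z = (-30 - 1*(-54)) - 2282/71 = (-30 + 54) - 2282/71 = 24 - 2282/71 = -578/71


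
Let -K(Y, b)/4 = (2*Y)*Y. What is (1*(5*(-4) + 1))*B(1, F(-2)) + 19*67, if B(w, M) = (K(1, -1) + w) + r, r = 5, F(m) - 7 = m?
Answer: 1311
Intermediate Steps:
F(m) = 7 + m
K(Y, b) = -8*Y**2 (K(Y, b) = -4*2*Y*Y = -8*Y**2)
B(w, M) = -3 + w (B(w, M) = (-8*1**2 + w) + 5 = (-8*1 + w) + 5 = (-8 + w) + 5 = -3 + w)
(1*(5*(-4) + 1))*B(1, F(-2)) + 19*67 = (1*(5*(-4) + 1))*(-3 + 1) + 19*67 = (1*(-20 + 1))*(-2) + 1273 = (1*(-19))*(-2) + 1273 = -19*(-2) + 1273 = 38 + 1273 = 1311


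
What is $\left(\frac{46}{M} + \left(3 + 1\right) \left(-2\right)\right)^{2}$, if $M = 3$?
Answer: $\frac{484}{9} \approx 53.778$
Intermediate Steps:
$\left(\frac{46}{M} + \left(3 + 1\right) \left(-2\right)\right)^{2} = \left(\frac{46}{3} + \left(3 + 1\right) \left(-2\right)\right)^{2} = \left(46 \cdot \frac{1}{3} + 4 \left(-2\right)\right)^{2} = \left(\frac{46}{3} - 8\right)^{2} = \left(\frac{22}{3}\right)^{2} = \frac{484}{9}$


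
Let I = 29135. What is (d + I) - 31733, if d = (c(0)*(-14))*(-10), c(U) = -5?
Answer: -3298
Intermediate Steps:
d = -700 (d = -5*(-14)*(-10) = 70*(-10) = -700)
(d + I) - 31733 = (-700 + 29135) - 31733 = 28435 - 31733 = -3298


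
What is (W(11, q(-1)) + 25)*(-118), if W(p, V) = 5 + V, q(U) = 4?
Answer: -4012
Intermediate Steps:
(W(11, q(-1)) + 25)*(-118) = ((5 + 4) + 25)*(-118) = (9 + 25)*(-118) = 34*(-118) = -4012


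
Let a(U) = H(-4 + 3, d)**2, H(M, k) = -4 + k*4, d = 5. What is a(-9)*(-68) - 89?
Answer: -17497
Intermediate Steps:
H(M, k) = -4 + 4*k
a(U) = 256 (a(U) = (-4 + 4*5)**2 = (-4 + 20)**2 = 16**2 = 256)
a(-9)*(-68) - 89 = 256*(-68) - 89 = -17408 - 89 = -17497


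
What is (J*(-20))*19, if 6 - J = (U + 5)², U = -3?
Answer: -760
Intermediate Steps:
J = 2 (J = 6 - (-3 + 5)² = 6 - 1*2² = 6 - 1*4 = 6 - 4 = 2)
(J*(-20))*19 = (2*(-20))*19 = -40*19 = -760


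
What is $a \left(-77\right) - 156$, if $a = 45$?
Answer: $-3621$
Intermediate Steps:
$a \left(-77\right) - 156 = 45 \left(-77\right) - 156 = -3465 - 156 = -3621$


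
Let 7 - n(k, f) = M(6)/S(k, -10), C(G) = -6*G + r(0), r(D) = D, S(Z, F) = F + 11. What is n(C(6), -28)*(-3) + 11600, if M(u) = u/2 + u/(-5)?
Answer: 57922/5 ≈ 11584.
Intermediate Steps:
S(Z, F) = 11 + F
M(u) = 3*u/10 (M(u) = u*(1/2) + u*(-1/5) = u/2 - u/5 = 3*u/10)
C(G) = -6*G (C(G) = -6*G + 0 = -6*G)
n(k, f) = 26/5 (n(k, f) = 7 - (3/10)*6/(11 - 10) = 7 - 9/(5*1) = 7 - 9/5 = 26/5)
n(C(6), -28)*(-3) + 11600 = (26/5)*(-3) + 11600 = -78/5 + 11600 = 57922/5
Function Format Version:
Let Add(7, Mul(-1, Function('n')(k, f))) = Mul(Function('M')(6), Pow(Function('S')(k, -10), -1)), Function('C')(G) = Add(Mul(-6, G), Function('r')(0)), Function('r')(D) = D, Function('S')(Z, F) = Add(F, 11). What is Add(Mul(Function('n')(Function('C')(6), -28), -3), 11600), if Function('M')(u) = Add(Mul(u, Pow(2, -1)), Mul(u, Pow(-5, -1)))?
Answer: Rational(57922, 5) ≈ 11584.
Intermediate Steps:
Function('S')(Z, F) = Add(11, F)
Function('M')(u) = Mul(Rational(3, 10), u) (Function('M')(u) = Add(Mul(u, Rational(1, 2)), Mul(u, Rational(-1, 5))) = Add(Mul(Rational(1, 2), u), Mul(Rational(-1, 5), u)) = Mul(Rational(3, 10), u))
Function('C')(G) = Mul(-6, G) (Function('C')(G) = Add(Mul(-6, G), 0) = Mul(-6, G))
Function('n')(k, f) = Rational(26, 5) (Function('n')(k, f) = Add(7, Mul(-1, Mul(Mul(Rational(3, 10), 6), Pow(Add(11, -10), -1)))) = Add(7, Mul(-1, Mul(Rational(9, 5), Pow(1, -1)))) = Add(7, Mul(-1, Mul(Rational(9, 5), 1))) = Add(7, Mul(-1, Rational(9, 5))) = Add(7, Rational(-9, 5)) = Rational(26, 5))
Add(Mul(Function('n')(Function('C')(6), -28), -3), 11600) = Add(Mul(Rational(26, 5), -3), 11600) = Add(Rational(-78, 5), 11600) = Rational(57922, 5)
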